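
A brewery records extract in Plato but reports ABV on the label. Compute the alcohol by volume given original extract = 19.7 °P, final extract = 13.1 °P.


SG = 259/(259 − P);  ABV = (OG − FG)·131.25
OG = 259/(259 − 19.7) = 1.0823
FG = 259/(259 − 13.1) = 1.0533
ABV = (1.0823 − 1.0533)·131.25

3.8128 % ABV


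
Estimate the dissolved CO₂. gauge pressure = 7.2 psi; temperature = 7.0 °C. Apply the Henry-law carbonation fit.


vols = (P + 14.695)·(0.01821 + 0.09011·e^(−0.04·T))
vols = (7.2 + 14.695)·(0.01821 + 0.09011·e^(−0.04·7.0))

1.8898 volumes


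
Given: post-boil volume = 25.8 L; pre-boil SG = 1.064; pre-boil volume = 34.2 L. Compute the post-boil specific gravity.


SG_post = 1 + (SG_pre − 1)·V_pre/V_post
pts_pre = (1.064 − 1)·1000 = 64.0000
pts_post = 64.0000·34.2/25.8 = 84.8372
SG_post = 1 + 84.8372/1000

1.0848


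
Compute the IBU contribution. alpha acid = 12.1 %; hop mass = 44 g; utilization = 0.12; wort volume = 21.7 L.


IBU = (α/100)·mass·U·1000 / V
IBU = (12.1/100)·44·0.12·1000 / 21.7

29.4415 IBU


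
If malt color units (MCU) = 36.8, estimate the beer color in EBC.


SRM = 1.4922·MCU^0.6859;  EBC = SRM·1.97
SRM = 1.4922·36.8^0.6859 = 17.6947
EBC = 17.6947·1.97

34.8585 EBC


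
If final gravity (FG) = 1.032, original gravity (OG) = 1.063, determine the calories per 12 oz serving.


ABW = (OG−FG)·131.25·0.79/FG;  °P = 259 − 259/SG (for OG→OE and FG→AE);  RE = 0.1808·OE + 0.8192·AE;  Cal = (6.9·ABW + 4·(RE−0.1))·FG·3.55
ABW = (1.063 − 1.032)·131.25·0.79/1.032 = 3.1146
OE = 259 − 259/1.063 = 15.3500 °P
AE = 259 − 259/1.032 = 8.0310 °P
RE = 0.1808·15.3500 + 0.8192·8.0310 = 9.3543 °P
Cal = (6.9·3.1146 + 4·(9.3543−0.1))·1.032·3.55

214.3504 kcal


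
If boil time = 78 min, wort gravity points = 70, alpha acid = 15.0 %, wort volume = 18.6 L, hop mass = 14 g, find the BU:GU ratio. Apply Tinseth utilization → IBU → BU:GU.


U = 1.65·0.000125^(GP/1000)·(1−e^(−0.04t))/4.15;  IBU = (α/100)·m·U·1000/V;  BU:GU = IBU/GP
U = 1.65·0.000125^(70/1000)·(1−e^(−0.04·78))/4.15 = 0.2026
IBU = (15.0/100)·14·0.2026·1000/18.6 = 22.8724
BU:GU = 22.8724/70

0.3267


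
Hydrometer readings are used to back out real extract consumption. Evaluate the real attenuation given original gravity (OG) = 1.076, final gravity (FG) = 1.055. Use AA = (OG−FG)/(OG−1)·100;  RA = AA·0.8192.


AA = (1.076 − 1.055)/(1.076 − 1)·100 = 27.6316
RA = 27.6316·0.8192

22.6358 %


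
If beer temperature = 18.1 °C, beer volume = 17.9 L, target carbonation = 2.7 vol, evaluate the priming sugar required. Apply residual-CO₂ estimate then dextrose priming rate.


residual = 14.695·(0.01821 + 0.09011·e^(−0.04·T));  sugar = (target − residual)·4.0·V
residual = 14.695·(0.01821 + 0.09011·e^(−0.04·18.1)) = 0.9096
sugar = (2.7 − 0.9096)·4.0·17.9

128.1952 g


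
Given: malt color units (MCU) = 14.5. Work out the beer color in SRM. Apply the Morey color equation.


SRM = 1.4922 · MCU^0.6859
SRM = 1.4922 · 14.5^0.6859

9.3413 SRM


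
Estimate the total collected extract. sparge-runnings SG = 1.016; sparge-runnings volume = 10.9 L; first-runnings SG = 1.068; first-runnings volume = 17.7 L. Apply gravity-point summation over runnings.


total = Σ (SG_i − 1)·1000·V_i
first = (1.068 − 1)·1000·17.7 = 1203.6000
sparge = (1.016 − 1)·1000·10.9 = 174.4000
total = 1203.6000 + 174.4000

1378.0000 gravity·L


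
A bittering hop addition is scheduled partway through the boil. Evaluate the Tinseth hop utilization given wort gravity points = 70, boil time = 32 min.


U = 1.65·0.000125^(GP/1000) · (1 − e^(−0.04·t))/4.15
bigness = 1.65·0.000125^(70/1000) = 0.8796
boil_factor = (1 − e^(−0.04·32))/4.15 = 0.1740
U = 0.8796 · 0.1740

0.1530


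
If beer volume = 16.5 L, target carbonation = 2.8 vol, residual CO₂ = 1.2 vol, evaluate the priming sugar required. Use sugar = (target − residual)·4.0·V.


sugar = (2.8 − 1.2)·4.0·16.5

105.6000 g


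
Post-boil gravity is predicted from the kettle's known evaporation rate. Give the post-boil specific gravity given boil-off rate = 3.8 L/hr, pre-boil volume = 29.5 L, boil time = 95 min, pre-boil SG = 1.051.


V_post = V_pre − rate·(t/60);  SG_post = 1 + (SG_pre−1)·V_pre/V_post
V_post = 29.5 − 3.8·(95/60) = 23.4833
SG_post = 1 + (1.051 − 1)·29.5/23.4833

1.0641


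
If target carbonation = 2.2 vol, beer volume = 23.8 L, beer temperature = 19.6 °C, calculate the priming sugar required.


residual = 14.695·(0.01821 + 0.09011·e^(−0.04·T));  sugar = (target − residual)·4.0·V
residual = 14.695·(0.01821 + 0.09011·e^(−0.04·19.6)) = 0.8722
sugar = (2.2 − 0.8722)·4.0·23.8

126.4086 g


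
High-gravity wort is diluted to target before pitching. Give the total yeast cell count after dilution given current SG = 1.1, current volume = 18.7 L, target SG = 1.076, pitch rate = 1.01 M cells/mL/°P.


V_w = V·((SG_c−1)/(SG_t−1)−1);  °P = 259 − 259/SG_t;  cells = rate·(V+V_w)·°P
V_w = 18.7·((1.1−1)/(1.076−1)−1) = 5.9053
V_final = 18.7 + 5.9053 = 24.6053
°P = 259 − 259/1.076 = 18.2937
cells = 1.01·24.6053·18.2937

454.6220 billion cells


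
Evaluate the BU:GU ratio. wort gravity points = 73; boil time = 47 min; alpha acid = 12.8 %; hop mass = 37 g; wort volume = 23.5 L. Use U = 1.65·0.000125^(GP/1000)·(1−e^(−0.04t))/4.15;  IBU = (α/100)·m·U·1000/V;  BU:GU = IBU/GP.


U = 1.65·0.000125^(73/1000)·(1−e^(−0.04·47))/4.15 = 0.1748
IBU = (12.8/100)·37·0.1748·1000/23.5 = 35.2328
BU:GU = 35.2328/73

0.4826


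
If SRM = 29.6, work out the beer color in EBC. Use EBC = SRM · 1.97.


EBC = 29.6 · 1.97

58.3120 EBC


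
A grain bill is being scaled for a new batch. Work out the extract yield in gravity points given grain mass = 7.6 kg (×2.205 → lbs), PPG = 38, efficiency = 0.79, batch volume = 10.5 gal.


points = lbs × PPG × eff / vol
lbs = 7.6 × 2.205 = 16.7580
points = 16.7580 × 38 × 0.79 / 10.5

47.9119 points


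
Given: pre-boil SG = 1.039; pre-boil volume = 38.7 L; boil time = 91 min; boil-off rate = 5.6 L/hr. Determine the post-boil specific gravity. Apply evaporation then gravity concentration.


V_post = V_pre − rate·(t/60);  SG_post = 1 + (SG_pre−1)·V_pre/V_post
V_post = 38.7 − 5.6·(91/60) = 30.2067
SG_post = 1 + (1.039 − 1)·38.7/30.2067

1.0500


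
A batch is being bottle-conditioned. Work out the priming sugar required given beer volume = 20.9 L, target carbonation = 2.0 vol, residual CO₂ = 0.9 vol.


sugar = (target − residual)·4.0·V
sugar = (2.0 − 0.9)·4.0·20.9

91.9600 g


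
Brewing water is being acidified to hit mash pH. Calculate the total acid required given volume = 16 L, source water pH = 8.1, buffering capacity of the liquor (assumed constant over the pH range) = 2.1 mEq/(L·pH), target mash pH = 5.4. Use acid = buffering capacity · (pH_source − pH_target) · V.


acid = 2.1 · (8.1 − 5.4) · 16

90.7200 mEq


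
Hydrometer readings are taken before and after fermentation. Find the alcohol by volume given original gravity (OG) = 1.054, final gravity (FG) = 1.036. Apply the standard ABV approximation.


ABV = (OG − FG) · 131.25
ABV = (1.054 − 1.036) · 131.25

2.3625 % ABV


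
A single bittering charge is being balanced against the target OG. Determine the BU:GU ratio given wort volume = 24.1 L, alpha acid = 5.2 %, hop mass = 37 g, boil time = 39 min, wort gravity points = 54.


U = 1.65·0.000125^(GP/1000)·(1−e^(−0.04t))/4.15;  IBU = (α/100)·m·U·1000/V;  BU:GU = IBU/GP
U = 1.65·0.000125^(54/1000)·(1−e^(−0.04·39))/4.15 = 0.1933
IBU = (5.2/100)·37·0.1933·1000/24.1 = 15.4315
BU:GU = 15.4315/54

0.2858


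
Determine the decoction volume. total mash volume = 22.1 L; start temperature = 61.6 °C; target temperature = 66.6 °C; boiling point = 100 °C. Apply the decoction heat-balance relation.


V_dec = V_total·(T_target − T_start)/(T_boil − T_start)
V_dec = 22.1·(66.6 − 61.6)/(100 − 61.6)

2.8776 L


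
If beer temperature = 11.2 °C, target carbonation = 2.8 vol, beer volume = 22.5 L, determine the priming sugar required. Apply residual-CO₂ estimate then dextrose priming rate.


residual = 14.695·(0.01821 + 0.09011·e^(−0.04·T));  sugar = (target − residual)·4.0·V
residual = 14.695·(0.01821 + 0.09011·e^(−0.04·11.2)) = 1.1136
sugar = (2.8 − 1.1136)·4.0·22.5

151.7749 g


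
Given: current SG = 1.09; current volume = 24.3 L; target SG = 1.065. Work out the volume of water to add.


V_water = V·((SG_curr − 1)/(SG_target − 1) − 1)
V_water = 24.3·((1.09 − 1)/(1.065 − 1) − 1)

9.3462 L


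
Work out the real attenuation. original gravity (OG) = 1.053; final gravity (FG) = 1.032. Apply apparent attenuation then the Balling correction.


AA = (OG−FG)/(OG−1)·100;  RA = AA·0.8192
AA = (1.053 − 1.032)/(1.053 − 1)·100 = 39.6226
RA = 39.6226·0.8192

32.4589 %


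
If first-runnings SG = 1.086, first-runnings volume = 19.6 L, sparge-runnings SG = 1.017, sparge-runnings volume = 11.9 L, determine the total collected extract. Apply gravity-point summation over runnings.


total = Σ (SG_i − 1)·1000·V_i
first = (1.086 − 1)·1000·19.6 = 1685.6000
sparge = (1.017 − 1)·1000·11.9 = 202.3000
total = 1685.6000 + 202.3000

1887.9000 gravity·L


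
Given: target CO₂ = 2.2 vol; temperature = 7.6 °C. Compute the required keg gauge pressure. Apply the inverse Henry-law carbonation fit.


psi = vols/(0.01821 + 0.09011·e^(−0.04·T)) − 14.695
psi = 2.2/(0.01821 + 0.09011·e^(−0.04·7.6)) − 14.695

11.2794 psi


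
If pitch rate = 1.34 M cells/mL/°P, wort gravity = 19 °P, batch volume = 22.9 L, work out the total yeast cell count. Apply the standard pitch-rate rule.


cells (billions) = rate · V_L · °P
cells = 1.34 · 22.9 · 19

583.0340 billion cells


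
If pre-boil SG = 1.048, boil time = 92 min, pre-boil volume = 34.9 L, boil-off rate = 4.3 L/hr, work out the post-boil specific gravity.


V_post = V_pre − rate·(t/60);  SG_post = 1 + (SG_pre−1)·V_pre/V_post
V_post = 34.9 − 4.3·(92/60) = 28.3067
SG_post = 1 + (1.048 − 1)·34.9/28.3067

1.0592


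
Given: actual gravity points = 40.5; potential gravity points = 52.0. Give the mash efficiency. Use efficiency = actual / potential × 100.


efficiency = 40.5 / 52.0 × 100

77.8846 %


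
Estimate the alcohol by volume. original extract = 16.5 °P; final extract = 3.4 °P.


SG = 259/(259 − P);  ABV = (OG − FG)·131.25
OG = 259/(259 − 16.5) = 1.0680
FG = 259/(259 − 3.4) = 1.0133
ABV = (1.0680 − 1.0133)·131.25

7.1845 % ABV


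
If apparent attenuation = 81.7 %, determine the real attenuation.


RA = AA · 0.8192
RA = 81.7 · 0.8192

66.9286 %


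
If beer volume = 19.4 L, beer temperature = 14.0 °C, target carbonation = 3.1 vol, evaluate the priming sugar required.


residual = 14.695·(0.01821 + 0.09011·e^(−0.04·T));  sugar = (target − residual)·4.0·V
residual = 14.695·(0.01821 + 0.09011·e^(−0.04·14.0)) = 1.0240
sugar = (3.1 − 1.0240)·4.0·19.4

161.0998 g


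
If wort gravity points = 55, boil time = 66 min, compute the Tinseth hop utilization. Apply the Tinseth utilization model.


U = 1.65·0.000125^(GP/1000) · (1 − e^(−0.04·t))/4.15
bigness = 1.65·0.000125^(55/1000) = 1.0065
boil_factor = (1 − e^(−0.04·66))/4.15 = 0.2238
U = 1.0065 · 0.2238

0.2252


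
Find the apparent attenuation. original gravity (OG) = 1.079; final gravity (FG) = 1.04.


AA = (OG − FG)/(OG − 1) · 100
AA = (1.079 − 1.04)/(1.079 − 1) · 100

49.3671 %


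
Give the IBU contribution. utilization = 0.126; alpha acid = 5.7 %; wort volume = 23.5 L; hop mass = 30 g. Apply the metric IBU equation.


IBU = (α/100)·mass·U·1000 / V
IBU = (5.7/100)·30·0.126·1000 / 23.5

9.1685 IBU


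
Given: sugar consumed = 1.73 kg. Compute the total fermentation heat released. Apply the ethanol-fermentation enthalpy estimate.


Q = m_sugar · 590 kJ/kg
Q = 1.73 · 590

1020.7000 kJ


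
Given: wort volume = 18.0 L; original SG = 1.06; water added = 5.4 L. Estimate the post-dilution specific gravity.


SG_new = 1 + (SG_old − 1)·V_old/(V_old + V_water)
pts = (1.06 − 1)·1000·18.0/(18.0 + 5.4) = 46.1538
SG_new = 1 + 46.1538/1000

1.0462


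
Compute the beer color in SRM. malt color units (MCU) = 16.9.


SRM = 1.4922 · MCU^0.6859
SRM = 1.4922 · 16.9^0.6859

10.3761 SRM


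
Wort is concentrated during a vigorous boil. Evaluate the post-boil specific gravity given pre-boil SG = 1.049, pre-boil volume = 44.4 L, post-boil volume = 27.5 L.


SG_post = 1 + (SG_pre − 1)·V_pre/V_post
pts_pre = (1.049 − 1)·1000 = 49.0000
pts_post = 49.0000·44.4/27.5 = 79.1127
SG_post = 1 + 79.1127/1000

1.0791


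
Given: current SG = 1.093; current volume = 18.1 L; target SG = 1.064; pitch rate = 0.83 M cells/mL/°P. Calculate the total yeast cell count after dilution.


V_w = V·((SG_c−1)/(SG_t−1)−1);  °P = 259 − 259/SG_t;  cells = rate·(V+V_w)·°P
V_w = 18.1·((1.093−1)/(1.064−1)−1) = 8.2016
V_final = 18.1 + 8.2016 = 26.3016
°P = 259 − 259/1.064 = 15.5789
cells = 0.83·26.3016·15.5789

340.0930 billion cells


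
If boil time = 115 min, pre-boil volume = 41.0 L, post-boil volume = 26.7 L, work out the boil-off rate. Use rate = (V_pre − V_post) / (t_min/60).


rate = (41.0 − 26.7) / (115/60)

7.4609 L/hr


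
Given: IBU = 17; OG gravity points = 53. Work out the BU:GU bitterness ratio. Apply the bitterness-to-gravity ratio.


BU:GU = IBU / OG_points
BU:GU = 17 / 53

0.3208


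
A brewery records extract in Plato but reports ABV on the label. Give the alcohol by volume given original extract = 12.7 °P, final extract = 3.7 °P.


SG = 259/(259 − P);  ABV = (OG − FG)·131.25
OG = 259/(259 − 12.7) = 1.0516
FG = 259/(259 − 3.7) = 1.0145
ABV = (1.0516 − 1.0145)·131.25

4.8655 % ABV


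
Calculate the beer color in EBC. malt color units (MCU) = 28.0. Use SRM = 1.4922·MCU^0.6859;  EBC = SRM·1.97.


SRM = 1.4922·28.0^0.6859 = 14.6701
EBC = 14.6701·1.97

28.9001 EBC


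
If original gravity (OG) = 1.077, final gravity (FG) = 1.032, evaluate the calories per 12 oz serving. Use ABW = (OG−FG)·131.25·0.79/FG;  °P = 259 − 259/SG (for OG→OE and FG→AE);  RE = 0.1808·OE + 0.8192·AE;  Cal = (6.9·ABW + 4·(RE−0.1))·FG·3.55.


ABW = (1.077 − 1.032)·131.25·0.79/1.032 = 4.5213
OE = 259 − 259/1.077 = 18.5172 °P
AE = 259 − 259/1.032 = 8.0310 °P
RE = 0.1808·18.5172 + 0.8192·8.0310 = 9.9269 °P
Cal = (6.9·4.5213 + 4·(9.9269−0.1))·1.032·3.55

258.2996 kcal


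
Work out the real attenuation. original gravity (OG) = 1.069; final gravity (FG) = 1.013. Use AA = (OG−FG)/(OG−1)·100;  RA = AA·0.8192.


AA = (1.069 − 1.013)/(1.069 − 1)·100 = 81.1594
RA = 81.1594·0.8192

66.4858 %


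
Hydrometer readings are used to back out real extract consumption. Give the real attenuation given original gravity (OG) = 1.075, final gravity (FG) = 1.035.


AA = (OG−FG)/(OG−1)·100;  RA = AA·0.8192
AA = (1.075 − 1.035)/(1.075 − 1)·100 = 53.3333
RA = 53.3333·0.8192

43.6907 %


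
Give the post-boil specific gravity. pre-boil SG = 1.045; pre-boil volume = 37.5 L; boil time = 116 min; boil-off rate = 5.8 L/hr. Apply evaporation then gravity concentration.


V_post = V_pre − rate·(t/60);  SG_post = 1 + (SG_pre−1)·V_pre/V_post
V_post = 37.5 − 5.8·(116/60) = 26.2867
SG_post = 1 + (1.045 − 1)·37.5/26.2867

1.0642


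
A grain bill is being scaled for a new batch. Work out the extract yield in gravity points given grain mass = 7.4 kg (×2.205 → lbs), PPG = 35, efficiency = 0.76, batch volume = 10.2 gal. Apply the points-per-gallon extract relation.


points = lbs × PPG × eff / vol
lbs = 7.4 × 2.205 = 16.3170
points = 16.3170 × 35 × 0.76 / 10.2

42.5522 points


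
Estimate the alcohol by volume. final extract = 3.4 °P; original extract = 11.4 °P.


SG = 259/(259 − P);  ABV = (OG − FG)·131.25
OG = 259/(259 − 11.4) = 1.0460
FG = 259/(259 − 3.4) = 1.0133
ABV = (1.0460 − 1.0133)·131.25

4.2971 % ABV


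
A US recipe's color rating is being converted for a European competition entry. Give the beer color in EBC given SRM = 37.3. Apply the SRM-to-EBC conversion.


EBC = SRM · 1.97
EBC = 37.3 · 1.97

73.4810 EBC


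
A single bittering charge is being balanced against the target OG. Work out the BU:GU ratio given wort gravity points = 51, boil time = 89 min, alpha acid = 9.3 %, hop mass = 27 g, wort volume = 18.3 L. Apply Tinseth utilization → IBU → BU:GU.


U = 1.65·0.000125^(GP/1000)·(1−e^(−0.04t))/4.15;  IBU = (α/100)·m·U·1000/V;  BU:GU = IBU/GP
U = 1.65·0.000125^(51/1000)·(1−e^(−0.04·89))/4.15 = 0.2443
IBU = (9.3/100)·27·0.2443·1000/18.3 = 33.5154
BU:GU = 33.5154/51

0.6572


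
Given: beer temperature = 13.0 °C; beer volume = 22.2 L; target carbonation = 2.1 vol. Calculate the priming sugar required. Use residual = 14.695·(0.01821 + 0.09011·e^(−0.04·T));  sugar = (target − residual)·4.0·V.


residual = 14.695·(0.01821 + 0.09011·e^(−0.04·13.0)) = 1.0548
sugar = (2.1 − 1.0548)·4.0·22.2

92.8102 g


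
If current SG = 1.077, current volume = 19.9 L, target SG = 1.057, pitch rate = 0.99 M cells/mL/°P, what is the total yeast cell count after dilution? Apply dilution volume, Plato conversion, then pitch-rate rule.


V_w = V·((SG_c−1)/(SG_t−1)−1);  °P = 259 − 259/SG_t;  cells = rate·(V+V_w)·°P
V_w = 19.9·((1.077−1)/(1.057−1)−1) = 6.9825
V_final = 19.9 + 6.9825 = 26.8825
°P = 259 − 259/1.057 = 13.9669
cells = 0.99·26.8825·13.9669

371.7096 billion cells


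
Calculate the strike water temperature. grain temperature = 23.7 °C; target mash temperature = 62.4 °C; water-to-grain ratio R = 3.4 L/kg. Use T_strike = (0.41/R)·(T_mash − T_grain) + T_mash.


T_strike = (0.41/3.4)·(62.4 − 23.7) + 62.4

67.0668 °C


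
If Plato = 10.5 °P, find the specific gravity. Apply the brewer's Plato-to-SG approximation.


SG = 259/(259 − P)
SG = 259/(259 − 10.5)

1.0423


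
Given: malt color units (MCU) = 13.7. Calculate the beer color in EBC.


SRM = 1.4922·MCU^0.6859;  EBC = SRM·1.97
SRM = 1.4922·13.7^0.6859 = 8.9847
EBC = 8.9847·1.97

17.6999 EBC


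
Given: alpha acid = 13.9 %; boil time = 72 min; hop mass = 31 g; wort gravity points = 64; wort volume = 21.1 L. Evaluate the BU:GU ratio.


U = 1.65·0.000125^(GP/1000)·(1−e^(−0.04t))/4.15;  IBU = (α/100)·m·U·1000/V;  BU:GU = IBU/GP
U = 1.65·0.000125^(64/1000)·(1−e^(−0.04·72))/4.15 = 0.2111
IBU = (13.9/100)·31·0.2111·1000/21.1 = 43.1164
BU:GU = 43.1164/64

0.6737


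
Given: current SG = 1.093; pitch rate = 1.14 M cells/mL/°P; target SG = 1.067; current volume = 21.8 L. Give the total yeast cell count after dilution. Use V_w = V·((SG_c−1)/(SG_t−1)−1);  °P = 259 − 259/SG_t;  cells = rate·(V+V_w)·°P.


V_w = 21.8·((1.093−1)/(1.067−1)−1) = 8.4597
V_final = 21.8 + 8.4597 = 30.2597
°P = 259 − 259/1.067 = 16.2634
cells = 1.14·30.2597·16.2634

561.0217 billion cells


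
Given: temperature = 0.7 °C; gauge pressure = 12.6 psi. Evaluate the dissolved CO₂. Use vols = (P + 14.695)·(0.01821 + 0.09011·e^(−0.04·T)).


vols = (12.6 + 14.695)·(0.01821 + 0.09011·e^(−0.04·0.7))

2.8887 volumes


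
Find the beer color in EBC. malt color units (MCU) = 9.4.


SRM = 1.4922·MCU^0.6859;  EBC = SRM·1.97
SRM = 1.4922·9.4^0.6859 = 6.9390
EBC = 6.9390·1.97

13.6698 EBC


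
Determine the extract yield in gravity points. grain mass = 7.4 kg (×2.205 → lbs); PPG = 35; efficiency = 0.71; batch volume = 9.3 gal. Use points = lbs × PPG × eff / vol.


lbs = 7.4 × 2.205 = 16.3170
points = 16.3170 × 35 × 0.71 / 9.3

43.5997 points


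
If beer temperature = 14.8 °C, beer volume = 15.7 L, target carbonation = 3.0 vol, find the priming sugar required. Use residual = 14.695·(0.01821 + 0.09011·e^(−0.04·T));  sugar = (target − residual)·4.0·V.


residual = 14.695·(0.01821 + 0.09011·e^(−0.04·14.8)) = 1.0002
sugar = (3.0 − 1.0002)·4.0·15.7

125.5905 g


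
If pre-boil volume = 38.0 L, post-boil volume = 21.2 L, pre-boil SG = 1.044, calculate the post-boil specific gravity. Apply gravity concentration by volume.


SG_post = 1 + (SG_pre − 1)·V_pre/V_post
pts_pre = (1.044 − 1)·1000 = 44.0000
pts_post = 44.0000·38.0/21.2 = 78.8679
SG_post = 1 + 78.8679/1000

1.0789


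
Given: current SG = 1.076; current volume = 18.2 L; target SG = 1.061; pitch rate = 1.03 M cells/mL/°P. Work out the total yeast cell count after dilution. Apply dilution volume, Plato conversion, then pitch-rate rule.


V_w = V·((SG_c−1)/(SG_t−1)−1);  °P = 259 − 259/SG_t;  cells = rate·(V+V_w)·°P
V_w = 18.2·((1.076−1)/(1.061−1)−1) = 4.4754
V_final = 18.2 + 4.4754 = 22.6754
°P = 259 − 259/1.061 = 14.8907
cells = 1.03·22.6754·14.8907

347.7816 billion cells


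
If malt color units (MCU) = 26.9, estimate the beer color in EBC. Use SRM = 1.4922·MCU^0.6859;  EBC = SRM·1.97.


SRM = 1.4922·26.9^0.6859 = 14.2723
EBC = 14.2723·1.97

28.1164 EBC


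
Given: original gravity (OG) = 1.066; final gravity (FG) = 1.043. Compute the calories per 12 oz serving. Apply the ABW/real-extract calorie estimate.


ABW = (OG−FG)·131.25·0.79/FG;  °P = 259 − 259/SG (for OG→OE and FG→AE);  RE = 0.1808·OE + 0.8192·AE;  Cal = (6.9·ABW + 4·(RE−0.1))·FG·3.55
ABW = (1.066 − 1.043)·131.25·0.79/1.043 = 2.2865
OE = 259 − 259/1.066 = 16.0356 °P
AE = 259 − 259/1.043 = 10.6779 °P
RE = 0.1808·16.0356 + 0.8192·10.6779 = 11.6465 °P
Cal = (6.9·2.2865 + 4·(11.6465−0.1))·1.043·3.55

229.4272 kcal


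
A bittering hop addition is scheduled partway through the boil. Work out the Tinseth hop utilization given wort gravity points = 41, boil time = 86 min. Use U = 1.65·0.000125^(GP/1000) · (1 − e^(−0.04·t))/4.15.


bigness = 1.65·0.000125^(41/1000) = 1.1415
boil_factor = (1 − e^(−0.04·86))/4.15 = 0.2332
U = 1.1415 · 0.2332

0.2662


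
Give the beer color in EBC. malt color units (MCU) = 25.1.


SRM = 1.4922·MCU^0.6859;  EBC = SRM·1.97
SRM = 1.4922·25.1^0.6859 = 13.6102
EBC = 13.6102·1.97

26.8120 EBC


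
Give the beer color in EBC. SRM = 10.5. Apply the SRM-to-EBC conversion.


EBC = SRM · 1.97
EBC = 10.5 · 1.97

20.6850 EBC


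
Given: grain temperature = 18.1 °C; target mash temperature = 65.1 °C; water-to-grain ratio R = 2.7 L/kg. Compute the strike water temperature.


T_strike = (0.41/R)·(T_mash − T_grain) + T_mash
T_strike = (0.41/2.7)·(65.1 − 18.1) + 65.1

72.2370 °C


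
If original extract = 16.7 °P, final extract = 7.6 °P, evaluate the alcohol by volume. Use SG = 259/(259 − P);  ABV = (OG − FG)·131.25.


OG = 259/(259 − 16.7) = 1.0689
FG = 259/(259 − 7.6) = 1.0302
ABV = (1.0689 − 1.0302)·131.25

5.0783 % ABV


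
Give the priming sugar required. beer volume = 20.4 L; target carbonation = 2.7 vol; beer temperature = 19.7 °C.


residual = 14.695·(0.01821 + 0.09011·e^(−0.04·T));  sugar = (target − residual)·4.0·V
residual = 14.695·(0.01821 + 0.09011·e^(−0.04·19.7)) = 0.8698
sugar = (2.7 − 0.8698)·4.0·20.4

149.3472 g


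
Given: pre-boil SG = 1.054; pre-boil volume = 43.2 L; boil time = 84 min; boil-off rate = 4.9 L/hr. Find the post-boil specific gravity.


V_post = V_pre − rate·(t/60);  SG_post = 1 + (SG_pre−1)·V_pre/V_post
V_post = 43.2 − 4.9·(84/60) = 36.3400
SG_post = 1 + (1.054 − 1)·43.2/36.3400

1.0642


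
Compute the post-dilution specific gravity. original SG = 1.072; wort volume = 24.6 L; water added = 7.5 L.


SG_new = 1 + (SG_old − 1)·V_old/(V_old + V_water)
pts = (1.072 − 1)·1000·24.6/(24.6 + 7.5) = 55.1776
SG_new = 1 + 55.1776/1000

1.0552


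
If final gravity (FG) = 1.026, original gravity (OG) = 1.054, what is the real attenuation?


AA = (OG−FG)/(OG−1)·100;  RA = AA·0.8192
AA = (1.054 − 1.026)/(1.054 − 1)·100 = 51.8519
RA = 51.8519·0.8192

42.4770 %


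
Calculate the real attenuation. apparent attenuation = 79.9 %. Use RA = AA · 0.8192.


RA = 79.9 · 0.8192

65.4541 %


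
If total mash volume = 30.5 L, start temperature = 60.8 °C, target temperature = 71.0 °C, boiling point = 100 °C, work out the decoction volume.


V_dec = V_total·(T_target − T_start)/(T_boil − T_start)
V_dec = 30.5·(71.0 − 60.8)/(100 − 60.8)

7.9362 L


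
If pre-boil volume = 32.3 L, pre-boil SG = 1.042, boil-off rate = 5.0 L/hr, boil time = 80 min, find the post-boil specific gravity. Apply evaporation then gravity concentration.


V_post = V_pre − rate·(t/60);  SG_post = 1 + (SG_pre−1)·V_pre/V_post
V_post = 32.3 − 5.0·(80/60) = 25.6333
SG_post = 1 + (1.042 − 1)·32.3/25.6333

1.0529


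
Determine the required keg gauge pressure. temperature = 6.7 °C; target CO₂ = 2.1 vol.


psi = vols/(0.01821 + 0.09011·e^(−0.04·T)) − 14.695
psi = 2.1/(0.01821 + 0.09011·e^(−0.04·6.7)) − 14.695

9.4053 psi


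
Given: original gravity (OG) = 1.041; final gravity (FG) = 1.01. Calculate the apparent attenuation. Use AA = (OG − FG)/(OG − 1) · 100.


AA = (1.041 − 1.01)/(1.041 − 1) · 100

75.6098 %


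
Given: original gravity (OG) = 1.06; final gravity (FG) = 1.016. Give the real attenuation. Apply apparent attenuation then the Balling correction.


AA = (OG−FG)/(OG−1)·100;  RA = AA·0.8192
AA = (1.06 − 1.016)/(1.06 − 1)·100 = 73.3333
RA = 73.3333·0.8192

60.0747 %


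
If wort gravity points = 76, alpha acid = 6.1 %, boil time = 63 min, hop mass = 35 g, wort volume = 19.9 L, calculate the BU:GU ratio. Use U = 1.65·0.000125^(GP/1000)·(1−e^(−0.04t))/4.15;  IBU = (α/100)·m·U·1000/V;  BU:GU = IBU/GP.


U = 1.65·0.000125^(76/1000)·(1−e^(−0.04·63))/4.15 = 0.1847
IBU = (6.1/100)·35·0.1847·1000/19.9 = 19.8115
BU:GU = 19.8115/76

0.2607


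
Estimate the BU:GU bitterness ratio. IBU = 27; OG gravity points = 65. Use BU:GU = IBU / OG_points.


BU:GU = 27 / 65

0.4154


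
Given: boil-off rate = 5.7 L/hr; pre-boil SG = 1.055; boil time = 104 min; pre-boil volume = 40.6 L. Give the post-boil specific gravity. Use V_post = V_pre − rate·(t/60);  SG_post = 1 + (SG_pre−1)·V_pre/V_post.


V_post = 40.6 − 5.7·(104/60) = 30.7200
SG_post = 1 + (1.055 − 1)·40.6/30.7200

1.0727


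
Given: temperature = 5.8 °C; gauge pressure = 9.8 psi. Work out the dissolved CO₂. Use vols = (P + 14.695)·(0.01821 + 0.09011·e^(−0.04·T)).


vols = (9.8 + 14.695)·(0.01821 + 0.09011·e^(−0.04·5.8))

2.1963 volumes


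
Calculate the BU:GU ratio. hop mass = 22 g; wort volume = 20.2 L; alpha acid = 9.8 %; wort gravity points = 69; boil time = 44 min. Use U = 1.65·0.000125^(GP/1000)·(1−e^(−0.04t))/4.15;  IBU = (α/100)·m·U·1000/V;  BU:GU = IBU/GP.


U = 1.65·0.000125^(69/1000)·(1−e^(−0.04·44))/4.15 = 0.1771
IBU = (9.8/100)·22·0.1771·1000/20.2 = 18.8985
BU:GU = 18.8985/69

0.2739


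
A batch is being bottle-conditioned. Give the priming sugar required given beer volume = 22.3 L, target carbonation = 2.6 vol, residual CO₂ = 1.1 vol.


sugar = (target − residual)·4.0·V
sugar = (2.6 − 1.1)·4.0·22.3

133.8000 g


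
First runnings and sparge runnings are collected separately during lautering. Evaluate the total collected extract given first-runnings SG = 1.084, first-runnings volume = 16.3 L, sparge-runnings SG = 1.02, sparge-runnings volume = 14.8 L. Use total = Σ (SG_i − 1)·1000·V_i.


first = (1.084 − 1)·1000·16.3 = 1369.2000
sparge = (1.02 − 1)·1000·14.8 = 296.0000
total = 1369.2000 + 296.0000

1665.2000 gravity·L


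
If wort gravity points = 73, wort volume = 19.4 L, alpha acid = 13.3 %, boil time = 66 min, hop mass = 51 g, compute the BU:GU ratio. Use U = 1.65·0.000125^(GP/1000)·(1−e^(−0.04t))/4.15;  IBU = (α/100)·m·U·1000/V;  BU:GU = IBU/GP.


U = 1.65·0.000125^(73/1000)·(1−e^(−0.04·66))/4.15 = 0.1916
IBU = (13.3/100)·51·0.1916·1000/19.4 = 66.9849
BU:GU = 66.9849/73

0.9176


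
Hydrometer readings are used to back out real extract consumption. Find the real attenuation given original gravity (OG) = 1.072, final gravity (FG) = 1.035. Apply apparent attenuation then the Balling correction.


AA = (OG−FG)/(OG−1)·100;  RA = AA·0.8192
AA = (1.072 − 1.035)/(1.072 − 1)·100 = 51.3889
RA = 51.3889·0.8192

42.0978 %


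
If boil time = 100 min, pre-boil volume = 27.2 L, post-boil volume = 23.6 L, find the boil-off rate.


rate = (V_pre − V_post) / (t_min/60)
rate = (27.2 − 23.6) / (100/60)

2.1600 L/hr


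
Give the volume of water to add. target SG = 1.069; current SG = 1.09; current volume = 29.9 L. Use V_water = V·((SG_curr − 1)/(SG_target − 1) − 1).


V_water = 29.9·((1.09 − 1)/(1.069 − 1) − 1)

9.1000 L


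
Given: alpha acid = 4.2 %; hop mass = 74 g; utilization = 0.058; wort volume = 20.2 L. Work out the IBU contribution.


IBU = (α/100)·mass·U·1000 / V
IBU = (4.2/100)·74·0.058·1000 / 20.2

8.9240 IBU


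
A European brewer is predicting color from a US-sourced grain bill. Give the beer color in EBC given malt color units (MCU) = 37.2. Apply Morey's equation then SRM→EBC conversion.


SRM = 1.4922·MCU^0.6859;  EBC = SRM·1.97
SRM = 1.4922·37.2^0.6859 = 17.8264
EBC = 17.8264·1.97

35.1179 EBC


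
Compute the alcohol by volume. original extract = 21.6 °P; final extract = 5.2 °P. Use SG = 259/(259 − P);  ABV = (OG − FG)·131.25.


OG = 259/(259 − 21.6) = 1.0910
FG = 259/(259 − 5.2) = 1.0205
ABV = (1.0910 − 1.0205)·131.25

9.2527 % ABV


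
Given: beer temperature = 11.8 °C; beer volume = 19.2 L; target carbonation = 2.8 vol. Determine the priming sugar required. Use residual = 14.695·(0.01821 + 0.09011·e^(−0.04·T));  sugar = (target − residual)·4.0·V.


residual = 14.695·(0.01821 + 0.09011·e^(−0.04·11.8)) = 1.0935
sugar = (2.8 − 1.0935)·4.0·19.2

131.0554 g


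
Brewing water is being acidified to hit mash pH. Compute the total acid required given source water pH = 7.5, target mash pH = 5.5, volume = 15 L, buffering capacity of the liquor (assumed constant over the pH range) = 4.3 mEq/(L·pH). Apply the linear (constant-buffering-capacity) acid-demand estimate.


acid = buffering capacity · (pH_source − pH_target) · V
acid = 4.3 · (7.5 − 5.5) · 15

129.0000 mEq


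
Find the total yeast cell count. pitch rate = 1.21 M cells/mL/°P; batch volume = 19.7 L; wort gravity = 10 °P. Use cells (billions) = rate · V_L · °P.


cells = 1.21 · 19.7 · 10

238.3700 billion cells


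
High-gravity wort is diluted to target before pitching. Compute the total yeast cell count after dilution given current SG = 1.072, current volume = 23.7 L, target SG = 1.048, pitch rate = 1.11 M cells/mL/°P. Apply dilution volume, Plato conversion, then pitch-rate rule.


V_w = V·((SG_c−1)/(SG_t−1)−1);  °P = 259 − 259/SG_t;  cells = rate·(V+V_w)·°P
V_w = 23.7·((1.072−1)/(1.048−1)−1) = 11.8500
V_final = 23.7 + 11.8500 = 35.5500
°P = 259 − 259/1.048 = 11.8626
cells = 1.11·35.5500·11.8626

468.1039 billion cells


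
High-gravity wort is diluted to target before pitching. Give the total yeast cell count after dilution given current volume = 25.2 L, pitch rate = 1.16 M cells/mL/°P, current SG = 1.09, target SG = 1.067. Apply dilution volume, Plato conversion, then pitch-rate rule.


V_w = V·((SG_c−1)/(SG_t−1)−1);  °P = 259 − 259/SG_t;  cells = rate·(V+V_w)·°P
V_w = 25.2·((1.09−1)/(1.067−1)−1) = 8.6507
V_final = 25.2 + 8.6507 = 33.8507
°P = 259 − 259/1.067 = 16.2634
cells = 1.16·33.8507·16.2634

638.6110 billion cells


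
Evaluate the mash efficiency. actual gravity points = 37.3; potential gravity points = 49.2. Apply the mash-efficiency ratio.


efficiency = actual / potential × 100
efficiency = 37.3 / 49.2 × 100

75.8130 %


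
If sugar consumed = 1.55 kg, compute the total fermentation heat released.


Q = m_sugar · 590 kJ/kg
Q = 1.55 · 590

914.5000 kJ


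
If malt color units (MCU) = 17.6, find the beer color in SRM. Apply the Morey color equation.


SRM = 1.4922 · MCU^0.6859
SRM = 1.4922 · 17.6^0.6859

10.6690 SRM


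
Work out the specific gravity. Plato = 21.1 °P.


SG = 259/(259 − P)
SG = 259/(259 − 21.1)

1.0887


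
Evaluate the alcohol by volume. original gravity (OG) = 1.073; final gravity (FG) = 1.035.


ABV = (OG − FG) · 131.25
ABV = (1.073 − 1.035) · 131.25

4.9875 % ABV


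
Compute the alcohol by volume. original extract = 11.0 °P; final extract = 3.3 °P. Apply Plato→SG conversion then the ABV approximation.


SG = 259/(259 − P);  ABV = (OG − FG)·131.25
OG = 259/(259 − 11.0) = 1.0444
FG = 259/(259 − 3.3) = 1.0129
ABV = (1.0444 − 1.0129)·131.25

4.1277 % ABV


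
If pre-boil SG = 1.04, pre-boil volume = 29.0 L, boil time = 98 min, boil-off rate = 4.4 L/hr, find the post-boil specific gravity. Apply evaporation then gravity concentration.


V_post = V_pre − rate·(t/60);  SG_post = 1 + (SG_pre−1)·V_pre/V_post
V_post = 29.0 − 4.4·(98/60) = 21.8133
SG_post = 1 + (1.04 − 1)·29.0/21.8133

1.0532


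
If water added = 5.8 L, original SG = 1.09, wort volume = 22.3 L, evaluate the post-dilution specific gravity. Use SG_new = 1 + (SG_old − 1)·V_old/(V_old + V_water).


pts = (1.09 − 1)·1000·22.3/(22.3 + 5.8) = 71.4235
SG_new = 1 + 71.4235/1000

1.0714


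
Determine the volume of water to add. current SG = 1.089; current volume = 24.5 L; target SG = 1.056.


V_water = V·((SG_curr − 1)/(SG_target − 1) − 1)
V_water = 24.5·((1.089 − 1)/(1.056 − 1) − 1)

14.4375 L


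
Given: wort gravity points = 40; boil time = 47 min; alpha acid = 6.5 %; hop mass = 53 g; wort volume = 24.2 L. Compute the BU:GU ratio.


U = 1.65·0.000125^(GP/1000)·(1−e^(−0.04t))/4.15;  IBU = (α/100)·m·U·1000/V;  BU:GU = IBU/GP
U = 1.65·0.000125^(40/1000)·(1−e^(−0.04·47))/4.15 = 0.2352
IBU = (6.5/100)·53·0.2352·1000/24.2 = 33.4796
BU:GU = 33.4796/40

0.8370


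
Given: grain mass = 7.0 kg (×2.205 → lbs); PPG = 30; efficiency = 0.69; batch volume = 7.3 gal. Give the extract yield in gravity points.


points = lbs × PPG × eff / vol
lbs = 7.0 × 2.205 = 15.4350
points = 15.4350 × 30 × 0.69 / 7.3

43.7677 points


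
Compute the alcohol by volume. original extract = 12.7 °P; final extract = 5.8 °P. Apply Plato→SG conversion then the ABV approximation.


SG = 259/(259 − P);  ABV = (OG − FG)·131.25
OG = 259/(259 − 12.7) = 1.0516
FG = 259/(259 − 5.8) = 1.0229
ABV = (1.0516 − 1.0229)·131.25

3.7611 % ABV


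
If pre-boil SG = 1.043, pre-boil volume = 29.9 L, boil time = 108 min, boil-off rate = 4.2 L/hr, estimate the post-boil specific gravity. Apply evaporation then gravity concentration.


V_post = V_pre − rate·(t/60);  SG_post = 1 + (SG_pre−1)·V_pre/V_post
V_post = 29.9 − 4.2·(108/60) = 22.3400
SG_post = 1 + (1.043 − 1)·29.9/22.3400

1.0576


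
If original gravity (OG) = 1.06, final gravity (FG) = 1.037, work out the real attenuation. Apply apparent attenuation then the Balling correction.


AA = (OG−FG)/(OG−1)·100;  RA = AA·0.8192
AA = (1.06 − 1.037)/(1.06 − 1)·100 = 38.3333
RA = 38.3333·0.8192

31.4027 %


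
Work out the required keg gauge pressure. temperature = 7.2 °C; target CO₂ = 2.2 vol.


psi = vols/(0.01821 + 0.09011·e^(−0.04·T)) − 14.695
psi = 2.2/(0.01821 + 0.09011·e^(−0.04·7.2)) − 14.695

10.9547 psi


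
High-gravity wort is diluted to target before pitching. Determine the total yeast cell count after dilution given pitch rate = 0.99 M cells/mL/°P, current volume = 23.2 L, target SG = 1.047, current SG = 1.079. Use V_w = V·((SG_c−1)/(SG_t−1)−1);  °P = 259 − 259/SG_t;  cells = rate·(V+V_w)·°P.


V_w = 23.2·((1.079−1)/(1.047−1)−1) = 15.7957
V_final = 23.2 + 15.7957 = 38.9957
°P = 259 − 259/1.047 = 11.6266
cells = 0.99·38.9957·11.6266

448.8522 billion cells


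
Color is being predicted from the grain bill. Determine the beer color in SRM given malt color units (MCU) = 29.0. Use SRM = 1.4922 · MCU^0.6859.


SRM = 1.4922 · 29.0^0.6859

15.0275 SRM


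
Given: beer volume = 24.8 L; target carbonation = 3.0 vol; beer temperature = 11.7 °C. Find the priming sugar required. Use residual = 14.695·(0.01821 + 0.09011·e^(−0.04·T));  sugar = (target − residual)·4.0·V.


residual = 14.695·(0.01821 + 0.09011·e^(−0.04·11.7)) = 1.0969
sugar = (3.0 − 1.0969)·4.0·24.8

188.7915 g


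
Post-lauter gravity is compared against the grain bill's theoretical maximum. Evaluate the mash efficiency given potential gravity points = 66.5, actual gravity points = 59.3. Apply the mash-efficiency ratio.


efficiency = actual / potential × 100
efficiency = 59.3 / 66.5 × 100

89.1729 %


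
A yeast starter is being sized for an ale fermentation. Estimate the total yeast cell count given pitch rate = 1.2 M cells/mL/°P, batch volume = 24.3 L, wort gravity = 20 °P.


cells (billions) = rate · V_L · °P
cells = 1.2 · 24.3 · 20

583.2000 billion cells


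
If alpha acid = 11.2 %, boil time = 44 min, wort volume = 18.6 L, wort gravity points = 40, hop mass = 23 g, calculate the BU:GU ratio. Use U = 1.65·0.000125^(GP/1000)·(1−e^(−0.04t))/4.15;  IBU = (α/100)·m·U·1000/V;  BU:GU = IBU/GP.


U = 1.65·0.000125^(40/1000)·(1−e^(−0.04·44))/4.15 = 0.2298
IBU = (11.2/100)·23·0.2298·1000/18.6 = 31.8238
BU:GU = 31.8238/40

0.7956


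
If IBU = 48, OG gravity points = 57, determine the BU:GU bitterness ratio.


BU:GU = IBU / OG_points
BU:GU = 48 / 57

0.8421


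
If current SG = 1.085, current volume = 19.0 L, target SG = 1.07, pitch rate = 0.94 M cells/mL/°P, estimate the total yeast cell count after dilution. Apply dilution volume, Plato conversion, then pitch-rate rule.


V_w = V·((SG_c−1)/(SG_t−1)−1);  °P = 259 − 259/SG_t;  cells = rate·(V+V_w)·°P
V_w = 19.0·((1.085−1)/(1.07−1)−1) = 4.0714
V_final = 19.0 + 4.0714 = 23.0714
°P = 259 − 259/1.07 = 16.9439
cells = 0.94·23.0714·16.9439

367.4653 billion cells


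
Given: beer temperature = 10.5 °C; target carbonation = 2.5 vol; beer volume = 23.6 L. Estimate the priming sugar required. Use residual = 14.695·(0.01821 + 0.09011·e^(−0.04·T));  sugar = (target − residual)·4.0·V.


residual = 14.695·(0.01821 + 0.09011·e^(−0.04·10.5)) = 1.1376
sugar = (2.5 − 1.1376)·4.0·23.6

128.6072 g


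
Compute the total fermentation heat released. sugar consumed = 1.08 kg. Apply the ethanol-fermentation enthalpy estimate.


Q = m_sugar · 590 kJ/kg
Q = 1.08 · 590

637.2000 kJ


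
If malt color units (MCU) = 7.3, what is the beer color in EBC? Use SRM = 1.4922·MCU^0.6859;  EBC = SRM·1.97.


SRM = 1.4922·7.3^0.6859 = 5.8342
EBC = 5.8342·1.97

11.4933 EBC


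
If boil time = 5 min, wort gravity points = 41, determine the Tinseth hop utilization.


U = 1.65·0.000125^(GP/1000) · (1 − e^(−0.04·t))/4.15
bigness = 1.65·0.000125^(41/1000) = 1.1415
boil_factor = (1 − e^(−0.04·5))/4.15 = 0.0437
U = 1.1415 · 0.0437

0.0499


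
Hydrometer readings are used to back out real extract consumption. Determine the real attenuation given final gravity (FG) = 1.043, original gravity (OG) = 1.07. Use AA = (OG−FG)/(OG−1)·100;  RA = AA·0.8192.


AA = (1.07 − 1.043)/(1.07 − 1)·100 = 38.5714
RA = 38.5714·0.8192

31.5977 %


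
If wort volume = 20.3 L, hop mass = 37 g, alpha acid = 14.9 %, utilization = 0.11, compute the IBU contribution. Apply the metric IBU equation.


IBU = (α/100)·mass·U·1000 / V
IBU = (14.9/100)·37·0.11·1000 / 20.3

29.8734 IBU
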